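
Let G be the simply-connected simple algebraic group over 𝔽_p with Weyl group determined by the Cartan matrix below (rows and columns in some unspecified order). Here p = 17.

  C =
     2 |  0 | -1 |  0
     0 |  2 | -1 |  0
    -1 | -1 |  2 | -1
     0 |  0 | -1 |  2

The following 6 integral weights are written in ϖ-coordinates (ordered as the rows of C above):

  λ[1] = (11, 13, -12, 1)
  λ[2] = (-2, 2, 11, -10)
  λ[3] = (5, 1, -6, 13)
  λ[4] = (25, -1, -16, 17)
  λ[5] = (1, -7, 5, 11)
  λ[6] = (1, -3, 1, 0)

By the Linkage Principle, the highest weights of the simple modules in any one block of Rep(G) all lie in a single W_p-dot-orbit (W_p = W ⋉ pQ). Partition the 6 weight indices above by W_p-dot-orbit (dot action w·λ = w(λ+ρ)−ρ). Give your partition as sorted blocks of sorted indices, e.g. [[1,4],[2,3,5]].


Cartan matrix: type D_4 (|W|=192); un-permuting the 4 rows.

Folding the 6 weights λ_j+ρ into Ā_17 (reps in the given 4-coord order):

  1: (1, 3, 2, 9) · 2: (1, 3, 2, 9) · 3: (1, 3, 2, 9) · 4: (1, 3, 2, 9) · 5: (1, 3, 2, 9) · 6: (2, 2, 0, 1)

The 6 indices split into 2 linkage classes (same alcove rep ⇔ same W_17-dot-orbit):

[[1, 2, 3, 4, 5], [6]]


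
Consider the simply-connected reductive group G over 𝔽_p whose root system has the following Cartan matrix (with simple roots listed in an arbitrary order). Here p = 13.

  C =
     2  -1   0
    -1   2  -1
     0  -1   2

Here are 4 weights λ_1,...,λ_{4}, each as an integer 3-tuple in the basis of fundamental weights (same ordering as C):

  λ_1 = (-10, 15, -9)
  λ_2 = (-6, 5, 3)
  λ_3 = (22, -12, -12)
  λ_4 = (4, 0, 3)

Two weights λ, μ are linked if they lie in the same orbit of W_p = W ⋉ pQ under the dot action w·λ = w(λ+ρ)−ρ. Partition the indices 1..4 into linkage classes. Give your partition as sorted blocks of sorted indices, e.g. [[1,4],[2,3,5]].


Dynkin diagram of C (from the 4 off-diagonal −1 entries): A_3.

Folding the 4 weights λ_j+ρ into Ā_13 (reps in the given 3-coord order):

  λ_1+ρ ↦ (5, 1, 4)
  λ_2+ρ ↦ (5, 1, 4)
  λ_3+ρ ↦ (9, 2, 1)
  λ_4+ρ ↦ (5, 1, 4)

Grouping the 4 weights by Ā_13-representative: 2 linkage classes.

[[1, 2, 4], [3]]


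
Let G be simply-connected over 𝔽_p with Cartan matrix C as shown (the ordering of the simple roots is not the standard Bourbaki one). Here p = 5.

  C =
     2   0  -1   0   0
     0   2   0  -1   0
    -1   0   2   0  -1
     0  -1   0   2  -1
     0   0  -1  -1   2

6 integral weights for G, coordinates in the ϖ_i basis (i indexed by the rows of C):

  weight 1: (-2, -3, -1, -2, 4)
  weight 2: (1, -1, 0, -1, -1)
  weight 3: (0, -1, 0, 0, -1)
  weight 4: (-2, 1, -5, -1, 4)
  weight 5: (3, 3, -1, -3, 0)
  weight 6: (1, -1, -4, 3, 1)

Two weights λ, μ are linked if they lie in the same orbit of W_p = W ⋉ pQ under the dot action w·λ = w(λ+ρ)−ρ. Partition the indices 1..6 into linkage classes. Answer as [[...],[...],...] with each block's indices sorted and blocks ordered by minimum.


Root system A_5: the 5×5 matrix C matches after relabeling.

W_5-reps of the 6 weights in Ā_5 (same 5-coord order as C):

  1: (0, 1, 1, 2, 1) · 2: (2, 0, 1, 0, 0) · 3: (1, 0, 1, 1, 0) · 4: (2, 0, 1, 0, 0) · 5: (1, 0, 1, 1, 0) · 6: (0, 1, 1, 2, 1)

3 distinct reps among the 6 weights ⇒ 3 W_5-linkage classes:

[[1, 6], [2, 4], [3, 5]]


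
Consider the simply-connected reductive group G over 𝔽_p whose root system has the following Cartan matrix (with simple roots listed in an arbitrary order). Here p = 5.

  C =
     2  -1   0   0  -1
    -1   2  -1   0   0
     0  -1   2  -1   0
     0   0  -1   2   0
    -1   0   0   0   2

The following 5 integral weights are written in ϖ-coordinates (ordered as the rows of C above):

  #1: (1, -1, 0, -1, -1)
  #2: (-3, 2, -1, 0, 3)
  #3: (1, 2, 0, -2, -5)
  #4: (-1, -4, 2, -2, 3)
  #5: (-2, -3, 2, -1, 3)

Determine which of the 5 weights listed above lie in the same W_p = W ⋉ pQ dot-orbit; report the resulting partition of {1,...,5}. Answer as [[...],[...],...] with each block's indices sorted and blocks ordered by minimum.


Root system A_5: the 5×5 matrix C matches after relabeling.

λ_j+ρ reflected into Ā_5 (⟨·,θ^∨⟩≤5); 5-tuples as given:

  λ_1 → (2, 0, 1, 0, 0) · λ_2 → (2, 1, 0, 0, 1) · λ_3 → (2, 1, 0, 0, 1) · λ_4 → (2, 1, 0, 0, 1) · λ_5 → (2, 1, 0, 0, 1)

Grouping the 5 weights by Ā_5-representative: 2 linkage classes.

[[1], [2, 3, 4, 5]]


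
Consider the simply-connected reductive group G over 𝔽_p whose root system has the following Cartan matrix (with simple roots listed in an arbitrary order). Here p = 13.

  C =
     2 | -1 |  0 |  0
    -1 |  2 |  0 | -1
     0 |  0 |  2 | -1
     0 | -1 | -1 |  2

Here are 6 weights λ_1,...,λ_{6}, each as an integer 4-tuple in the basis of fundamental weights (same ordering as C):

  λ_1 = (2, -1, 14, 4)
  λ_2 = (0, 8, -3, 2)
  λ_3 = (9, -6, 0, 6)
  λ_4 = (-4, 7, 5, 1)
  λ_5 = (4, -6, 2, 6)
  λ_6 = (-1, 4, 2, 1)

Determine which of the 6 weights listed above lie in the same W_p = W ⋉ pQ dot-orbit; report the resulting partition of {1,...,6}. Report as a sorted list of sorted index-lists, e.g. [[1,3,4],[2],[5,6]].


C ↔ A_4 under row/col permutation; |W(A_4)| = 120.

Each λ_j+ρ reduced to Ā_13; 4-tuples below use C's row order:

    1: (0, 5, 3, 2)
    2: (1, 9, 2, 1)
    3: (5, 5, 1, 2)
    4: (0, 5, 3, 2)
    5: (0, 5, 3, 2)
    6: (0, 5, 3, 2)

Partition of {1..6} into 3 W_13-dot-orbits:

[[1, 4, 5, 6], [2], [3]]


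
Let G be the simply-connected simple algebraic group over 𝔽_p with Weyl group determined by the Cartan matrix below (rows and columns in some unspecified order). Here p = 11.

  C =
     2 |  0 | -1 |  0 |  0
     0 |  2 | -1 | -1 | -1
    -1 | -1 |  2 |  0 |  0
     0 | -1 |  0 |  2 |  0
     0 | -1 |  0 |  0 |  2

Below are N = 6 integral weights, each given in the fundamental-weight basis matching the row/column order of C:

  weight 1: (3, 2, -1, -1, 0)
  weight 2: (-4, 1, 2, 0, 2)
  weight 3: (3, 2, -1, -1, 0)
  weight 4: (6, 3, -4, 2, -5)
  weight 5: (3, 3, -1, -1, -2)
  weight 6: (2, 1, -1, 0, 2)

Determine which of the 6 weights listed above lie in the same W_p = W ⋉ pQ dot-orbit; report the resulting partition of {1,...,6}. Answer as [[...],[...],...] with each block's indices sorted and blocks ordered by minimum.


Dynkin diagram of C (from the 8 off-diagonal −1 entries): D_5.

λ_j+ρ reflected into Ā_11 (⟨·,θ^∨⟩≤11); 5-tuples as given:

  1: (4, 3, 0, 0, 1) · 2: (3, 2, 0, 1, 3) · 3: (4, 3, 0, 0, 1) · 4: (4, 3, 0, 0, 1) · 5: (4, 3, 0, 0, 1) · 6: (3, 2, 0, 1, 3)

Grouping the 6 weights by Ā_11-representative: 2 linkage classes.

[[1, 3, 4, 5], [2, 6]]


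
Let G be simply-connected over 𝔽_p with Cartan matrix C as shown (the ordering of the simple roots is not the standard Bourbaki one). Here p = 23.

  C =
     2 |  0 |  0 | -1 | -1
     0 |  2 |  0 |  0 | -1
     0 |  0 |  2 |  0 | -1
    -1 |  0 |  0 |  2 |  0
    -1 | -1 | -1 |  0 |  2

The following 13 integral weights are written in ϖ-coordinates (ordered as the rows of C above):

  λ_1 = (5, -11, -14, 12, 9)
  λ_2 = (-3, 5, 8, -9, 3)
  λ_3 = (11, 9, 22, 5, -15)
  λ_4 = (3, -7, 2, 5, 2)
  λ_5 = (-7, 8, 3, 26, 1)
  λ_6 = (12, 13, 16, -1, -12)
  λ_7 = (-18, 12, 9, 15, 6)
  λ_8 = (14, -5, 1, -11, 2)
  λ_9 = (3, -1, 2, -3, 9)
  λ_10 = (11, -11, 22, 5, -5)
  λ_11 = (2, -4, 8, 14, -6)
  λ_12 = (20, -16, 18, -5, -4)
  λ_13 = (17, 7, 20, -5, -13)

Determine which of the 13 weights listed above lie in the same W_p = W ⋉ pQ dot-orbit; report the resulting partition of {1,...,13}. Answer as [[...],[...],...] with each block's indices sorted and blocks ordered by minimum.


D_5 Cartan matrix, 5 simple roots permuted; ρ=(1,1,1,1,1).

Folding the 13 weights λ_j+ρ into Ā_23 (reps in the given 5-coord order):

  [1] (1, 3, 0, 6, 3) · [2] (2, 0, 3, 2, 6) · [3] (0, 0, 5, 8, 4) · [4] (1, 3, 0, 6, 3) · [5] (0, 0, 5, 8, 4) · [6] (0, 3, 6, 10, 1) · [7] (1, 3, 0, 6, 3) · [8] (3, 3, 1, 10, 1) · [9] (2, 0, 3, 2, 6) · [10] (0, 0, 5, 8, 4) · [11] (3, 3, 1, 10, 1) · [12] (3, 3, 1, 10, 1) · [13] (0, 0, 5, 8, 4)

These 13 weights hit 5 W_23-dot-orbits; sizes (3, 2, 4, 1, 3):

[[1, 4, 7], [2, 9], [3, 5, 10, 13], [6], [8, 11, 12]]


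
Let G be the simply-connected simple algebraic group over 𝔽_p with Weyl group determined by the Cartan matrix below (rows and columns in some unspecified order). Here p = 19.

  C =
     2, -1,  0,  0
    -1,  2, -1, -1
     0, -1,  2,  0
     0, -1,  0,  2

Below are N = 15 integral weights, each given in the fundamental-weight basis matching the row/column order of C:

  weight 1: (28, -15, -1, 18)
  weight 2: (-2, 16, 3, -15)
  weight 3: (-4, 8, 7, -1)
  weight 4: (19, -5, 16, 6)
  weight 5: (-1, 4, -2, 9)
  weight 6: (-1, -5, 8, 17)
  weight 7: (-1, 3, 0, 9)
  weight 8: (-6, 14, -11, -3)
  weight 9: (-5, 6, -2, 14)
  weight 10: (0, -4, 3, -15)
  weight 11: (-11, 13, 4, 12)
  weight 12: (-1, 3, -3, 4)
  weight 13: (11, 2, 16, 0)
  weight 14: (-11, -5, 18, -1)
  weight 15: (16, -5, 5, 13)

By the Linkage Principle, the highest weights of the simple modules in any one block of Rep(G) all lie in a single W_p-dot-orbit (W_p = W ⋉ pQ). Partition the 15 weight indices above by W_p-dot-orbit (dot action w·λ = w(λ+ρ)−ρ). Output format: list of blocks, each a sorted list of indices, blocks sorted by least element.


Dynkin diagram of C (from the 6 off-diagonal −1 entries): D_4.

λ_j+ρ reflected into Ā_19 (⟨·,θ^∨⟩≤19); 4-tuples as given:

  λ_1+ρ ↦ (0, 4, 1, 10);  λ_2+ρ ↦ (1, 1, 2, 12);  λ_3+ρ ↦ (3, 2, 8, 0);  λ_4+ρ ↦ (1, 1, 2, 12);  λ_5+ρ ↦ (0, 4, 1, 10);  λ_6+ρ ↦ (0, 4, 1, 10);  λ_7+ρ ↦ (0, 4, 1, 10);  λ_8+ρ ↦ (3, 2, 8, 0);  λ_9+ρ ↦ (1, 1, 2, 12);  λ_10+ρ ↦ (1, 1, 2, 12);  λ_11+ρ ↦ (3, 2, 8, 0);  λ_12+ρ ↦ (0, 2, 2, 5);  λ_13+ρ ↦ (1, 1, 2, 12);  λ_14+ρ ↦ (0, 4, 1, 10);  λ_15+ρ ↦ (3, 2, 8, 0)

The 15 indices split into 4 linkage classes (same alcove rep ⇔ same W_19-dot-orbit):

[[1, 5, 6, 7, 14], [2, 4, 9, 10, 13], [3, 8, 11, 15], [12]]


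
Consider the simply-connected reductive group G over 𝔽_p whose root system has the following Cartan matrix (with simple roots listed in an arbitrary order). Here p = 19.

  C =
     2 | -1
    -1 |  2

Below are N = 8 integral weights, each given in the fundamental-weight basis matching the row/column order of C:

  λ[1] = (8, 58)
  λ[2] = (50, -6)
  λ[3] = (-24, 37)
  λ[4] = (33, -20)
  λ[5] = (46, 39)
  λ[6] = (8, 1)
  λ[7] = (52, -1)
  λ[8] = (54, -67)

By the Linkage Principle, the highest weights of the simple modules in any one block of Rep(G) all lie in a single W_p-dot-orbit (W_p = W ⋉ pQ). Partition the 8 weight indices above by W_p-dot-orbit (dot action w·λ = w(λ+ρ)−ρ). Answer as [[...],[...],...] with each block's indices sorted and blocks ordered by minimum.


C ↔ A_2 under row/col permutation; |W(A_2)| = 6.

W_19-reps of the 8 weights in Ā_19 (same 2-coord order as C):

  [1] (9, 2);  [2] (5, 6);  [3] (0, 4);  [4] (0, 4);  [5] (9, 2);  [6] (9, 2);  [7] (0, 4);  [8] (9, 2)

Linkage partition of the 8 weights (3 classes, p=19):

[[1, 5, 6, 8], [2], [3, 4, 7]]


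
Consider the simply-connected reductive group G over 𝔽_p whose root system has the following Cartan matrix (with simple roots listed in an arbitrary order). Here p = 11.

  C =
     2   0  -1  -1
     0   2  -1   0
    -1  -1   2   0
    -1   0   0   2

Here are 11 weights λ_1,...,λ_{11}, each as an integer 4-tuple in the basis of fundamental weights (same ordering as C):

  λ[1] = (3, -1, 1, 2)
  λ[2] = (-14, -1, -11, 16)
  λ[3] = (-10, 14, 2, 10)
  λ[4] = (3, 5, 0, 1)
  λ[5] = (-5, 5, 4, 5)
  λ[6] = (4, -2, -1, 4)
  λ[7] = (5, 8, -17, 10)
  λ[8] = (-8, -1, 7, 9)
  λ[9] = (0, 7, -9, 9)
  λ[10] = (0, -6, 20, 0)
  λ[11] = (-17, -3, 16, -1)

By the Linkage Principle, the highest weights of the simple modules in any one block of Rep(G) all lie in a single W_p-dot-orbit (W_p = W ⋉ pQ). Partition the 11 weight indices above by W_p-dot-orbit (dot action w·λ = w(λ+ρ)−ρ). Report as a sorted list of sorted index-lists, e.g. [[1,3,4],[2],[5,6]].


C ↔ A_4 under row/col permutation; |W(A_4)| = 120.

Alcove-folded reps (p=11, 11 weights, presented ϖ-order):

  1: (4, 0, 2, 3) · 2: (4, 0, 1, 5) · 3: (4, 0, 2, 3) · 4: (4, 4, 1, 0) · 5: (4, 4, 1, 0) · 6: (4, 0, 1, 5) · 7: (4, 0, 1, 5) · 8: (7, 0, 1, 3) · 9: (7, 0, 1, 3) · 10: (4, 0, 1, 5) · 11: (4, 0, 1, 5)

These 11 weights hit 4 W_11-dot-orbits; sizes (2, 5, 2, 2):

[[1, 3], [2, 6, 7, 10, 11], [4, 5], [8, 9]]


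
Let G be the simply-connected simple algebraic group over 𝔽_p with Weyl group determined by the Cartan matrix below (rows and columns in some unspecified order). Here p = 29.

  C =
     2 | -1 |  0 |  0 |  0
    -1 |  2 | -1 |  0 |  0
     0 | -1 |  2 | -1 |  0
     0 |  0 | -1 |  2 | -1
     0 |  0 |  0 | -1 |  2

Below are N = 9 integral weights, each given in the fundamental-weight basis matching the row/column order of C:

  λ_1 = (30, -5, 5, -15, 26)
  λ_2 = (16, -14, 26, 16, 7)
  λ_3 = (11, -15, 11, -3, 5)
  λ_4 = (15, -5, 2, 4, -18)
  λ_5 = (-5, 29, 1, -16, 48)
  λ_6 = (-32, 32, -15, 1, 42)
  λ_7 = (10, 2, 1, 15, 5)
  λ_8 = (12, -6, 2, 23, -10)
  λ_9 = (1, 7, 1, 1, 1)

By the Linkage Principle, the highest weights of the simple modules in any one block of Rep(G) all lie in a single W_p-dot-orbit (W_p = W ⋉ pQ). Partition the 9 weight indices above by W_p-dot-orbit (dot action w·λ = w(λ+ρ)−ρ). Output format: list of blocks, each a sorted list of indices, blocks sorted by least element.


Type A_5, rank 5, |W|=720; reorder rows/cols to standard.

Ā_29 reps of the 9 weights (A_5, coords as presented):

  λ_1 → (2, 8, 2, 2, 2);  λ_2 → (2, 8, 2, 2, 2);  λ_3 → (2, 8, 2, 2, 2);  λ_4 → (3, 9, 3, 1, 4);  λ_5 → (9, 12, 1, 2, 1);  λ_6 → (2, 8, 2, 2, 2);  λ_7 → (2, 3, 2, 13, 3);  λ_8 → (2, 3, 2, 13, 3);  λ_9 → (2, 8, 2, 2, 2)

Linkage partition of the 9 weights (4 classes, p=29):

[[1, 2, 3, 6, 9], [4], [5], [7, 8]]


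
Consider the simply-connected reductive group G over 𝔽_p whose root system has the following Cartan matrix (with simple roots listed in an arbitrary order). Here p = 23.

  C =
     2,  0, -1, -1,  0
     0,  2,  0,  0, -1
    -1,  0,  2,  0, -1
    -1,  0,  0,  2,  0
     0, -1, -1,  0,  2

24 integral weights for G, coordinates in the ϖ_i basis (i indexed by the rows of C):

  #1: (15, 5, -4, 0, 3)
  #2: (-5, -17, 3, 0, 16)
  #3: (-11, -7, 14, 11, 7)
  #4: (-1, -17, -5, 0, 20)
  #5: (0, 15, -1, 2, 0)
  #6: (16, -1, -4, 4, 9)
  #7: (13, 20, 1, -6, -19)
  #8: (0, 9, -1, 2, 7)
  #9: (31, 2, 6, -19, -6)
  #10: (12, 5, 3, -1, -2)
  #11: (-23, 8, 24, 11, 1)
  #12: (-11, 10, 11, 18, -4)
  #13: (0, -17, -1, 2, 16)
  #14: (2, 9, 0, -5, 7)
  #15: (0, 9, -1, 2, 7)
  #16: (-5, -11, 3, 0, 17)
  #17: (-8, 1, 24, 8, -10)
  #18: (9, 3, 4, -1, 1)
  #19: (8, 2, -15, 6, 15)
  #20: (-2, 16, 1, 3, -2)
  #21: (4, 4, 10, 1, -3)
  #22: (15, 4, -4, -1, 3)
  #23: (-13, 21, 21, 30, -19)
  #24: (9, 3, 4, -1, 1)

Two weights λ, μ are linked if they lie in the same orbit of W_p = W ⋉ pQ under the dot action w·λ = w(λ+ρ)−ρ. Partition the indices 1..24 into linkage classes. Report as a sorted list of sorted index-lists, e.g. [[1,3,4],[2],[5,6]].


Dynkin diagram of C (from the 8 off-diagonal −1 entries): A_5.

Folding the 24 weights λ_j+ρ into Ā_23 (reps in the given 5-coord order):

  [1] (13, 5, 3, 0, 1)
  [2] (1, 16, 0, 3, 1)
  [3] (10, 4, 5, 0, 2)
  [4] (1, 16, 0, 3, 1)
  [5] (1, 16, 0, 3, 1)
  [6] (13, 5, 3, 0, 1)
  [7] (5, 3, 9, 2, 2)
  [8] (1, 10, 0, 3, 8)
  [9] (5, 3, 9, 2, 2)
  [10] (13, 5, 3, 0, 1)
  [11] (9, 2, 1, 3, 2)
  [12] (9, 2, 1, 3, 2)
  [13] (1, 16, 0, 3, 1)
  [14] (1, 10, 0, 3, 8)
  [15] (1, 10, 0, 3, 8)
  [16] (1, 10, 0, 3, 8)
  [17] (5, 3, 9, 2, 2)
  [18] (10, 4, 5, 0, 2)
  [19] (5, 3, 9, 2, 2)
  [20] (1, 16, 0, 3, 1)
  [21] (5, 3, 9, 2, 2)
  [22] (13, 5, 3, 0, 1)
  [23] (1, 10, 0, 3, 8)
  [24] (10, 4, 5, 0, 2)

Partition of {1..24} into 6 W_23-dot-orbits:

[[1, 6, 10, 22], [2, 4, 5, 13, 20], [3, 18, 24], [7, 9, 17, 19, 21], [8, 14, 15, 16, 23], [11, 12]]


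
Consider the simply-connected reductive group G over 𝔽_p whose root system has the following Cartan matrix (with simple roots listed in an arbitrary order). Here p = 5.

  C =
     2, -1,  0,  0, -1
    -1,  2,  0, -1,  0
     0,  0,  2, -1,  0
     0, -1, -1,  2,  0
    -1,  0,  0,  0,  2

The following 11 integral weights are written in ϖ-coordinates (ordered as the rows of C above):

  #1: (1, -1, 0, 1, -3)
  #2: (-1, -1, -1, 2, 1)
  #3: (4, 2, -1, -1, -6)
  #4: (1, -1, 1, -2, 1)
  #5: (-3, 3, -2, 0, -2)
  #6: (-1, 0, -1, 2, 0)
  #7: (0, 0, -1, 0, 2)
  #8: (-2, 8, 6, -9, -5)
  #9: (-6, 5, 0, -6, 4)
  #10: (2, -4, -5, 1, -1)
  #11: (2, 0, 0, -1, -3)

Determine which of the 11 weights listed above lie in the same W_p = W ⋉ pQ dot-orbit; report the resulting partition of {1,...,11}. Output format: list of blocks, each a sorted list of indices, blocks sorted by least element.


A_5 Cartan matrix, 5 simple roots permuted; ρ=(1,1,1,1,1).

Ā_5 reps of the 11 weights (A_5, coords as presented):

  λ_1 → (0, 0, 1, 2, 2) · λ_2 → (0, 0, 0, 3, 2) · λ_3 → (0, 0, 0, 3, 2) · λ_4 → (1, 1, 1, 0, 2) · λ_5 → (1, 1, 1, 0, 2) · λ_6 → (0, 1, 0, 3, 1) · λ_7 → (1, 1, 1, 0, 2) · λ_8 → (1, 1, 1, 0, 2) · λ_9 → (0, 1, 0, 3, 1) · λ_10 → (0, 0, 1, 2, 2) · λ_11 → (1, 1, 1, 0, 2)

These 11 weights hit 4 W_5-dot-orbits; sizes (2, 2, 5, 2):

[[1, 10], [2, 3], [4, 5, 7, 8, 11], [6, 9]]


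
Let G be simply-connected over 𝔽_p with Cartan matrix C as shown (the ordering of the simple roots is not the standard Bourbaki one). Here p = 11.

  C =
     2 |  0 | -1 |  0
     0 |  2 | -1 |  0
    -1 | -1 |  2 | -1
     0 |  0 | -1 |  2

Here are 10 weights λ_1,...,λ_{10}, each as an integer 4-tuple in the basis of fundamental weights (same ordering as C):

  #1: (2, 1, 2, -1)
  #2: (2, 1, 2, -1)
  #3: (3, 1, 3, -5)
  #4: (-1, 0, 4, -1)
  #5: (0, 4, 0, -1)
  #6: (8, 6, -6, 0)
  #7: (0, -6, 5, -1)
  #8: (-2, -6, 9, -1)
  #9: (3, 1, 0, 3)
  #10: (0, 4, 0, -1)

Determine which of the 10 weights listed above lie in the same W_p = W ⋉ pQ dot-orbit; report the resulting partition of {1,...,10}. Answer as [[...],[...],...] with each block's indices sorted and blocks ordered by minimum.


C ↔ D_4 under row/col permutation; |W(D_4)| = 192.

Each λ_j+ρ reduced to Ā_11; 4-tuples below use C's row order:

  λ_1+ρ ↦ (3, 2, 3, 0);  λ_2+ρ ↦ (3, 2, 3, 0);  λ_3+ρ ↦ (4, 2, 0, 4);  λ_4+ρ ↦ (0, 1, 5, 0);  λ_5+ρ ↦ (1, 5, 1, 0);  λ_6+ρ ↦ (4, 2, 0, 4);  λ_7+ρ ↦ (1, 5, 1, 0);  λ_8+ρ ↦ (1, 5, 1, 0);  λ_9+ρ ↦ (4, 2, 0, 4);  λ_10+ρ ↦ (1, 5, 1, 0)

4 distinct reps among the 10 weights ⇒ 4 W_11-linkage classes:

[[1, 2], [3, 6, 9], [4], [5, 7, 8, 10]]


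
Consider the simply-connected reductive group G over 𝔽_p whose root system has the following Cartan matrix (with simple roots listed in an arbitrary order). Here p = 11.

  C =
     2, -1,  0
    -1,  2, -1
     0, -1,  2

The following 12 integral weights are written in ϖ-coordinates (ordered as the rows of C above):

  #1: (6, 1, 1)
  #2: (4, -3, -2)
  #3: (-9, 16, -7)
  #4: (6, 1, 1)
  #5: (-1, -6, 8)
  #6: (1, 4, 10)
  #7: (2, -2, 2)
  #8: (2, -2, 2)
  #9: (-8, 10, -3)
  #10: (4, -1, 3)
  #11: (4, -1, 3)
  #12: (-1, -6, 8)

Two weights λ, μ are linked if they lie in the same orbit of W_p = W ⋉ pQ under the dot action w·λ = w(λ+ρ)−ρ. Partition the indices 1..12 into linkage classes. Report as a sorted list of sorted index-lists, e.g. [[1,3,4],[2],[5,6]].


Cartan matrix: type A_3 (|W|=24); un-permuting the 3 rows.

W_11-reps of the 12 weights in Ā_11 (same 3-coord order as C):

  1: (7, 2, 2)
  2: (2, 1, 2)
  3: (2, 3, 0)
  4: (7, 2, 2)
  5: (5, 0, 4)
  6: (5, 0, 4)
  7: (2, 1, 2)
  8: (2, 1, 2)
  9: (7, 2, 2)
  10: (5, 0, 4)
  11: (5, 0, 4)
  12: (5, 0, 4)

Partition of {1..12} into 4 W_11-dot-orbits:

[[1, 4, 9], [2, 7, 8], [3], [5, 6, 10, 11, 12]]


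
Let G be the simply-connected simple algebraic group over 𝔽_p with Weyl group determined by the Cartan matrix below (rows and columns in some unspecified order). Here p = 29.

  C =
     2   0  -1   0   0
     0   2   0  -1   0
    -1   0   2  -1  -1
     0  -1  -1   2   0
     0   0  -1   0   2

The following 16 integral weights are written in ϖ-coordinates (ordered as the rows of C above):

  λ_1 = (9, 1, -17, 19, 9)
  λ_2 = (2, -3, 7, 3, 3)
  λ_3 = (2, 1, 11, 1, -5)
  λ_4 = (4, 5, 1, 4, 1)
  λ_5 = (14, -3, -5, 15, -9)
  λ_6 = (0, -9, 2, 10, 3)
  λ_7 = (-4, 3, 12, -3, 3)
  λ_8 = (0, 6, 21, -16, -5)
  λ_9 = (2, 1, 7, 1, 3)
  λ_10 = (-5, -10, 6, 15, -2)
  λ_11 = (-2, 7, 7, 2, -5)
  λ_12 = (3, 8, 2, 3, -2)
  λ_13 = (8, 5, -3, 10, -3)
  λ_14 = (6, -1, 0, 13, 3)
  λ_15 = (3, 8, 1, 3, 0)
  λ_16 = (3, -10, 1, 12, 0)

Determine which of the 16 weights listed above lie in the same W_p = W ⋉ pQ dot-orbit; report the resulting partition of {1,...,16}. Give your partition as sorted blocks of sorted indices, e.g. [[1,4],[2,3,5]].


Cartan matrix: type D_5 (|W|=1920); un-permuting the 5 rows.

λ_j+ρ reflected into Ā_29 (⟨·,θ^∨⟩≤29); 5-tuples as given:

    [1] (6, 2, 4, 3, 6)
    [2] (3, 2, 8, 2, 4)
    [3] (3, 2, 8, 2, 4)
    [4] (5, 6, 2, 5, 2)
    [5] (3, 2, 8, 2, 4)
    [6] (1, 8, 3, 3, 4)
    [7] (3, 2, 8, 2, 4)
    [8] (1, 8, 3, 3, 4)
    [9] (3, 2, 8, 2, 4)
    [10] (4, 9, 2, 4, 1)
    [11] (1, 8, 3, 3, 4)
    [12] (4, 9, 2, 4, 1)
    [13] (5, 6, 2, 5, 2)
    [14] (7, 0, 1, 2, 4)
    [15] (4, 9, 2, 4, 1)
    [16] (4, 9, 2, 4, 1)

Partition of {1..16} into 6 W_29-dot-orbits:

[[1], [2, 3, 5, 7, 9], [4, 13], [6, 8, 11], [10, 12, 15, 16], [14]]


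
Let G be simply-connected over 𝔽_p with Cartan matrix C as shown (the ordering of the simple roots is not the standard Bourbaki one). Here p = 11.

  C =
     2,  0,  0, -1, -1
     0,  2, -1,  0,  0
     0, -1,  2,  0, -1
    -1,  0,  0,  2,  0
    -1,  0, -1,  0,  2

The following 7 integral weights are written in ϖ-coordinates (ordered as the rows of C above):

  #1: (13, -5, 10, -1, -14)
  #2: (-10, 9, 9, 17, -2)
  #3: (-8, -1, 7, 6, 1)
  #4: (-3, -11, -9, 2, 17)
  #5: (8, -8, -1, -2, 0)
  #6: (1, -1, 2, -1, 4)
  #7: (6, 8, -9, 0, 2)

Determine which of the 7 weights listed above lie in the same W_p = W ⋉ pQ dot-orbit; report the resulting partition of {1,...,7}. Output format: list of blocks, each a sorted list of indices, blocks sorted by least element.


Cartan matrix: type A_5 (|W|=720); un-permuting the 5 rows.

Each λ_j+ρ reduced to Ā_11; 5-tuples below use C's row order:

    λ_1 → (2, 0, 3, 0, 5)
    λ_2 → (2, 0, 1, 1, 6)
    λ_3 → (2, 0, 3, 0, 5)
    λ_4 → (2, 0, 3, 0, 5)
    λ_5 → (2, 0, 1, 1, 6)
    λ_6 → (2, 0, 3, 0, 5)
    λ_7 → (2, 0, 3, 0, 5)

The 7 indices split into 2 linkage classes (same alcove rep ⇔ same W_11-dot-orbit):

[[1, 3, 4, 6, 7], [2, 5]]


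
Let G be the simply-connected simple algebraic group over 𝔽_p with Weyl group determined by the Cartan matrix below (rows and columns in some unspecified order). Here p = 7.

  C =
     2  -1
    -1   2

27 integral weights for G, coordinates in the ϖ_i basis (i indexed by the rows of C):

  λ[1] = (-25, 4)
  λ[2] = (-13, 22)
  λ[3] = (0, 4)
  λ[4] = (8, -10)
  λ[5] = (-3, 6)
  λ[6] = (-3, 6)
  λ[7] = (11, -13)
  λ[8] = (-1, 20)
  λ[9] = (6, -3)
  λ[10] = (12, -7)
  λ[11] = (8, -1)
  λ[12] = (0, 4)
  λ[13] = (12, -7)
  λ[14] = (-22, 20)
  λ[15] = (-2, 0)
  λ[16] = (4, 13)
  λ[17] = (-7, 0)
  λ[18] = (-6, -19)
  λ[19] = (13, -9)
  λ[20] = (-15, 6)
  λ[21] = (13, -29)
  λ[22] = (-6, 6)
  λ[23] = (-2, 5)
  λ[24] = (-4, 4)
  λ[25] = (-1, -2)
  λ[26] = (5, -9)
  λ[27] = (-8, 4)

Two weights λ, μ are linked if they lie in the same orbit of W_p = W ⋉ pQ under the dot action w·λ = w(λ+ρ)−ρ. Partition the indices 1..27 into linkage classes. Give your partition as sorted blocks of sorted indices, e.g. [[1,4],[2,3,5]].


Cartan matrix: type A_2 (|W|=6); un-permuting the 2 rows.

Alcove-folded reps (p=7, 27 weights, presented ϖ-order):

    [1] (3, 2)
    [2] (3, 2)
    [3] (1, 5)
    [4] (2, 5)
    [5] (2, 5)
    [6] (2, 5)
    [7] (5, 2)
    [8] (0, 0)
    [9] (5, 2)
    [10] (1, 0)
    [11] (5, 2)
    [12] (1, 5)
    [13] (1, 0)
    [14] (0, 0)
    [15] (1, 0)
    [16] (2, 5)
    [17] (1, 5)
    [18] (3, 2)
    [19] (1, 0)
    [20] (0, 0)
    [21] (0, 0)
    [22] (5, 2)
    [23] (1, 5)
    [24] (3, 2)
    [25] (1, 0)
    [26] (1, 5)
    [27] (5, 2)

Grouping the 27 weights by Ā_7-representative: 6 linkage classes.

[[1, 2, 18, 24], [3, 12, 17, 23, 26], [4, 5, 6, 16], [7, 9, 11, 22, 27], [8, 14, 20, 21], [10, 13, 15, 19, 25]]


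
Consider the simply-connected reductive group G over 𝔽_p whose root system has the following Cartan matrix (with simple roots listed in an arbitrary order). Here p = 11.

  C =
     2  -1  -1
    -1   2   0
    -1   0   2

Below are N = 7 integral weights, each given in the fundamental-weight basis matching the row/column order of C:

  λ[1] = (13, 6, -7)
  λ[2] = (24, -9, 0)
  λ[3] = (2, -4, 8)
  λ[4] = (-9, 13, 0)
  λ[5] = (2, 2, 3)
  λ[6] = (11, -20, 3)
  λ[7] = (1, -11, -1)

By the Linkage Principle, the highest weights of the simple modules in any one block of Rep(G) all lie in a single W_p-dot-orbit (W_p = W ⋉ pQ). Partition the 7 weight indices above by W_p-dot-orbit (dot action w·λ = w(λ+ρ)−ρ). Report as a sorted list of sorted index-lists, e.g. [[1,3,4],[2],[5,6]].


Root system A_3: the 3×3 matrix C matches after relabeling.

Each λ_j+ρ reduced to Ā_11; 3-tuples below use C's row order:

  λ_1+ρ ↦ (1, 3, 4);  λ_2+ρ ↦ (1, 3, 4);  λ_3+ρ ↦ (0, 2, 8);  λ_4+ρ ↦ (1, 3, 4);  λ_5+ρ ↦ (3, 3, 4);  λ_6+ρ ↦ (1, 3, 4);  λ_7+ρ ↦ (0, 2, 8)

These 7 weights hit 3 W_11-dot-orbits; sizes (4, 2, 1):

[[1, 2, 4, 6], [3, 7], [5]]


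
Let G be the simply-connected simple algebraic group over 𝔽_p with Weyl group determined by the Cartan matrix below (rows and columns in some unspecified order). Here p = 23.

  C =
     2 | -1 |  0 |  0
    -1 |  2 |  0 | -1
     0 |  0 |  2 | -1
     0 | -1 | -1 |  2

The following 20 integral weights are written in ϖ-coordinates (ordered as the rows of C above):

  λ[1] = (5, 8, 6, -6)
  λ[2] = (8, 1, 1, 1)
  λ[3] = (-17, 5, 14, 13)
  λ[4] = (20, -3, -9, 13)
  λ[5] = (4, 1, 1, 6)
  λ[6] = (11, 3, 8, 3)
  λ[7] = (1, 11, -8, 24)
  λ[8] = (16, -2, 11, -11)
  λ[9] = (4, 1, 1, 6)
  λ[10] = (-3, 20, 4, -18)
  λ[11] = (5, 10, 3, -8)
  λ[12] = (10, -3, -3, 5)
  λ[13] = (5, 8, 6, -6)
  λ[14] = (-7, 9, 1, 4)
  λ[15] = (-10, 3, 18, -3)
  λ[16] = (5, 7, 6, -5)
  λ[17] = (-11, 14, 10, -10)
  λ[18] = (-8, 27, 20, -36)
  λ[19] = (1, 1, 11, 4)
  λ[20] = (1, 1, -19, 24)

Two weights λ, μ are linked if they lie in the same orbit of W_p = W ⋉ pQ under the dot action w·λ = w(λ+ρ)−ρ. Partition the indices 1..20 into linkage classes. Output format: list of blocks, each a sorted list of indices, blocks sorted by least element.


Type A_4, rank 4, |W|=120; reorder rows/cols to standard.

Folding the 20 weights λ_j+ρ into Ā_23 (reps in the given 4-coord order):

  [1] (6, 4, 2, 5)
  [2] (9, 2, 2, 2)
  [3] (6, 4, 3, 4)
  [4] (9, 2, 2, 2)
  [5] (5, 2, 2, 7)
  [6] (6, 4, 3, 4)
  [7] (5, 2, 2, 7)
  [8] (6, 10, 1, 1)
  [9] (5, 2, 2, 7)
  [10] (2, 2, 12, 5)
  [11] (6, 4, 3, 4)
  [12] (9, 2, 2, 2)
  [13] (6, 4, 2, 5)
  [14] (6, 4, 2, 5)
  [15] (2, 2, 12, 5)
  [16] (6, 4, 3, 4)
  [17] (6, 4, 2, 5)
  [18] (5, 2, 2, 7)
  [19] (2, 2, 12, 5)
  [20] (2, 2, 12, 5)

The 20 indices split into 6 linkage classes (same alcove rep ⇔ same W_23-dot-orbit):

[[1, 13, 14, 17], [2, 4, 12], [3, 6, 11, 16], [5, 7, 9, 18], [8], [10, 15, 19, 20]]


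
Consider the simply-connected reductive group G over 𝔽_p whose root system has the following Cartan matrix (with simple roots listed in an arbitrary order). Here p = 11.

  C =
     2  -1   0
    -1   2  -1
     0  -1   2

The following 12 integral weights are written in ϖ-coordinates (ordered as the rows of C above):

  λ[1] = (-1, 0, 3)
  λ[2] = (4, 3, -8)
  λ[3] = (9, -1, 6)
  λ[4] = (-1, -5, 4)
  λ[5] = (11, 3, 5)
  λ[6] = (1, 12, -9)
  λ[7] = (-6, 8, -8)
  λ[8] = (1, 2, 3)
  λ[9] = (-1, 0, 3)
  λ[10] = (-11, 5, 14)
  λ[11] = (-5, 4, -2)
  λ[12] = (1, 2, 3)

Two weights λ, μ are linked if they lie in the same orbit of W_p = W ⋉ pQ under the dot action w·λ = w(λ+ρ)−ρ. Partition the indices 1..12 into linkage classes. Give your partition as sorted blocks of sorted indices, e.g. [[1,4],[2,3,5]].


Type A_3, rank 3, |W|=24; reorder rows/cols to standard.

Folding the 12 weights λ_j+ρ into Ā_11 (reps in the given 3-coord order):

  λ_1+ρ ↦ (0, 1, 4)
  λ_2+ρ ↦ (2, 3, 4)
  λ_3+ρ ↦ (4, 0, 1)
  λ_4+ρ ↦ (4, 0, 1)
  λ_5+ρ ↦ (0, 1, 4)
  λ_6+ρ ↦ (2, 3, 4)
  λ_7+ρ ↦ (2, 3, 4)
  λ_8+ρ ↦ (2, 3, 4)
  λ_9+ρ ↦ (0, 1, 4)
  λ_10+ρ ↦ (4, 0, 1)
  λ_11+ρ ↦ (4, 0, 1)
  λ_12+ρ ↦ (2, 3, 4)

Partition of {1..12} into 3 W_11-dot-orbits:

[[1, 5, 9], [2, 6, 7, 8, 12], [3, 4, 10, 11]]


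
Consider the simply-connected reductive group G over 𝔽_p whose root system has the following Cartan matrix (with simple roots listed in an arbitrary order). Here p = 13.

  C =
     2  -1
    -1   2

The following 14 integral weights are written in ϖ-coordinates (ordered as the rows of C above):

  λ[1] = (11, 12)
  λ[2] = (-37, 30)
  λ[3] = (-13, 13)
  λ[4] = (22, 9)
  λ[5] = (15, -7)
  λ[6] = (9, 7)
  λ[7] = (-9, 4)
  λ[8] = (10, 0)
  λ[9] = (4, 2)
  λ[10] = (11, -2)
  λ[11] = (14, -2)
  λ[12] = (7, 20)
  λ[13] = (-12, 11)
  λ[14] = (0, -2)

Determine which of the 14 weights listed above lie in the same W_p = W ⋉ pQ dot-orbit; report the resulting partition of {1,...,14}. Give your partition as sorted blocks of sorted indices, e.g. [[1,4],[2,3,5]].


A_2 Cartan matrix, 2 simple roots permuted; ρ=(1,1).

Each λ_j+ρ reduced to Ā_13; 2-tuples below use C's row order:

  [1] (0, 1);  [2] (5, 3);  [3] (11, 1);  [4] (7, 3);  [5] (7, 3);  [6] (5, 3);  [7] (5, 3);  [8] (11, 1);  [9] (5, 3);  [10] (11, 1);  [11] (11, 1);  [12] (5, 3);  [13] (11, 1);  [14] (0, 1)

Linkage partition of the 14 weights (4 classes, p=13):

[[1, 14], [2, 6, 7, 9, 12], [3, 8, 10, 11, 13], [4, 5]]


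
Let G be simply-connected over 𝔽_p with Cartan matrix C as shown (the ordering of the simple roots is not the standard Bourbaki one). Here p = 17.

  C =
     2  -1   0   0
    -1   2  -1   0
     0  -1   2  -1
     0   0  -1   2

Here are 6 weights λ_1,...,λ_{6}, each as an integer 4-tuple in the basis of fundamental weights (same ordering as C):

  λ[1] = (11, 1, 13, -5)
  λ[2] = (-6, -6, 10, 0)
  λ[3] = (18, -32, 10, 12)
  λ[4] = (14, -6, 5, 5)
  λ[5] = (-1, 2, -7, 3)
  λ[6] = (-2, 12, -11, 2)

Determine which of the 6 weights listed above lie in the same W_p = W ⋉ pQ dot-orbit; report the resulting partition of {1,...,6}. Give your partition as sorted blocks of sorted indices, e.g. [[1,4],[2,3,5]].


Root system A_4: the 4×4 matrix C matches after relabeling.

λ_j+ρ reflected into Ā_17 (⟨·,θ^∨⟩≤17); 4-tuples as given:

  λ_1 → (1, 2, 3, 7) · λ_2 → (5, 5, 1, 1) · λ_3 → (1, 2, 3, 7) · λ_4 → (5, 5, 1, 1) · λ_5 → (3, 0, 1, 2) · λ_6 → (1, 2, 3, 7)

These 6 weights hit 3 W_17-dot-orbits; sizes (3, 2, 1):

[[1, 3, 6], [2, 4], [5]]


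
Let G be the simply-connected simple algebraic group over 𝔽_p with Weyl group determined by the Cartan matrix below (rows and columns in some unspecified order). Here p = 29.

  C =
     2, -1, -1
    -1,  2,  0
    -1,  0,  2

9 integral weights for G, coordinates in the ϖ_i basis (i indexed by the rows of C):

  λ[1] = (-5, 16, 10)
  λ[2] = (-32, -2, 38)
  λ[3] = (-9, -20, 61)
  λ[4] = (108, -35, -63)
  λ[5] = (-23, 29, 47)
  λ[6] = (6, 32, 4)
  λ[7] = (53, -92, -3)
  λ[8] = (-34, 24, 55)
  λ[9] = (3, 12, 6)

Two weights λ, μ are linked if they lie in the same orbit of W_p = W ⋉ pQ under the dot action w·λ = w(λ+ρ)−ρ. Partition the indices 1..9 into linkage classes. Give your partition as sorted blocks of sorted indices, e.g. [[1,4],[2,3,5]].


Cartan matrix: type A_3 (|W|=24); un-permuting the 3 rows.

Each λ_j+ρ reduced to Ā_29; 3-tuples below use C's row order:

  λ_1+ρ ↦ (4, 13, 7) · λ_2+ρ ↦ (2, 19, 1) · λ_3+ρ ↦ (2, 19, 4) · λ_4+ρ ↦ (4, 13, 7) · λ_5+ρ ↦ (2, 19, 1) · λ_6+ρ ↦ (4, 13, 7) · λ_7+ρ ↦ (2, 19, 4) · λ_8+ρ ↦ (2, 19, 4) · λ_9+ρ ↦ (4, 13, 7)

These 9 weights hit 3 W_29-dot-orbits; sizes (4, 2, 3):

[[1, 4, 6, 9], [2, 5], [3, 7, 8]]


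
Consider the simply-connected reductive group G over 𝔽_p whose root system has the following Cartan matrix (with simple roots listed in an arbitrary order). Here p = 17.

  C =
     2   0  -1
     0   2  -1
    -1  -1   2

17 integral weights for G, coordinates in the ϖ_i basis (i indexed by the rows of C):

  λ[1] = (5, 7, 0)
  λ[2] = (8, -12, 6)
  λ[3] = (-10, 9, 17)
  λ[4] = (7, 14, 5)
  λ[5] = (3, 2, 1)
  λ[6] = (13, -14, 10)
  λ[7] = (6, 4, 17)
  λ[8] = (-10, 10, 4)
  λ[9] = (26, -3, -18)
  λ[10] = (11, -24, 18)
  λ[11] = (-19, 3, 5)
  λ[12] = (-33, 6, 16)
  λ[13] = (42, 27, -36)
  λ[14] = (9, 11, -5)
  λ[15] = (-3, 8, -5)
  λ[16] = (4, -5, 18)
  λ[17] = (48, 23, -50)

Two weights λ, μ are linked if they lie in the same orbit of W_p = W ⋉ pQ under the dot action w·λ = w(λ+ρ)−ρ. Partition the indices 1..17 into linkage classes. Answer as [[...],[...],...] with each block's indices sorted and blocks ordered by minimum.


Cartan matrix: type A_3 (|W|=24); un-permuting the 3 rows.

W_17-reps of the 17 weights in Ā_17 (same 3-coord order as C):

  λ_1+ρ ↦ (6, 8, 1);  λ_2+ρ ↦ (5, 7, 4);  λ_3+ρ ↦ (2, 1, 6);  λ_4+ρ ↦ (4, 3, 2);  λ_5+ρ ↦ (4, 3, 2);  λ_6+ρ ↦ (4, 3, 2);  λ_7+ρ ↦ (5, 7, 4);  λ_8+ρ ↦ (5, 7, 4);  λ_9+ρ ↦ (2, 7, 0);  λ_10+ρ ↦ (4, 3, 2);  λ_11+ρ ↦ (5, 7, 4);  λ_12+ρ ↦ (2, 7, 0);  λ_13+ρ ↦ (2, 1, 6);  λ_14+ρ ↦ (5, 7, 4);  λ_15+ρ ↦ (4, 3, 2);  λ_16+ρ ↦ (2, 3, 10);  λ_17+ρ ↦ (2, 7, 0)

Linkage partition of the 17 weights (6 classes, p=17):

[[1], [2, 7, 8, 11, 14], [3, 13], [4, 5, 6, 10, 15], [9, 12, 17], [16]]


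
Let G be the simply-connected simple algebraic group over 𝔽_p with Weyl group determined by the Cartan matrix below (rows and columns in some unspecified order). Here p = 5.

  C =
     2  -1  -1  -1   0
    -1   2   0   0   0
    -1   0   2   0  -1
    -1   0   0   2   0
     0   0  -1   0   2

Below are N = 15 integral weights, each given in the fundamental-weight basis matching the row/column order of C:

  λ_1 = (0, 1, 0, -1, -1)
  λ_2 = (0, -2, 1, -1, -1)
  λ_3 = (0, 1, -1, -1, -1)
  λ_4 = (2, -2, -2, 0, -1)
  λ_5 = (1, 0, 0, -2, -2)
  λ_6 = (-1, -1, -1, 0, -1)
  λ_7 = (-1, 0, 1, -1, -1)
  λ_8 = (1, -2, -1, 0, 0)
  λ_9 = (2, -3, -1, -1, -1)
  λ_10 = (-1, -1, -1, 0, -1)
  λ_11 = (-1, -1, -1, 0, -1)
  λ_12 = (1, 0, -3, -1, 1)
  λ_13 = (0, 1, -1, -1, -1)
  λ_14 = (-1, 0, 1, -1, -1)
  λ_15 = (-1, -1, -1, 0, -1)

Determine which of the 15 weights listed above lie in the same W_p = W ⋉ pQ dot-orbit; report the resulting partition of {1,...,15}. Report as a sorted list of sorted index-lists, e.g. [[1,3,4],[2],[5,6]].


Type D_5, rank 5, |W|=1920; reorder rows/cols to standard.

W_5-reps of the 15 weights in Ā_5 (same 5-coord order as C):

  [1] (1, 2, 0, 0, 0) · [2] (0, 1, 2, 0, 0) · [3] (1, 2, 0, 0, 0) · [4] (1, 1, 0, 1, 1) · [5] (1, 1, 0, 1, 1) · [6] (0, 0, 0, 1, 0) · [7] (0, 1, 2, 0, 0) · [8] (1, 1, 0, 1, 1) · [9] (1, 2, 0, 0, 0) · [10] (0, 0, 0, 1, 0) · [11] (0, 0, 0, 1, 0) · [12] (0, 1, 2, 0, 0) · [13] (1, 2, 0, 0, 0) · [14] (0, 1, 2, 0, 0) · [15] (0, 0, 0, 1, 0)

These 15 weights hit 4 W_5-dot-orbits; sizes (4, 4, 3, 4):

[[1, 3, 9, 13], [2, 7, 12, 14], [4, 5, 8], [6, 10, 11, 15]]


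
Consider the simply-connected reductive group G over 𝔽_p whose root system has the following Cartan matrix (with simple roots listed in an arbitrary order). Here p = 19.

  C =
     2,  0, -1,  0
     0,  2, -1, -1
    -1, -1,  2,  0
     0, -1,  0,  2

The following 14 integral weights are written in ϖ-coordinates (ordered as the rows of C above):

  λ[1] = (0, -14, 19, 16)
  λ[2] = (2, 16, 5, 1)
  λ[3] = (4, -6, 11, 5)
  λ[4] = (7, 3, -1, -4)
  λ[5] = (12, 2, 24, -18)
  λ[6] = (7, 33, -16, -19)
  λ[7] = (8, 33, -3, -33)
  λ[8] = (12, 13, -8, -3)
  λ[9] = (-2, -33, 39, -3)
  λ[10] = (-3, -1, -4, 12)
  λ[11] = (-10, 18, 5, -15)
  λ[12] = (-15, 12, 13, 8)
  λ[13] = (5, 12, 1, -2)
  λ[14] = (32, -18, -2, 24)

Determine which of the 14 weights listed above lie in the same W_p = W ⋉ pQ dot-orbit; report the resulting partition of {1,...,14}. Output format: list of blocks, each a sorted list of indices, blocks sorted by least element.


Cartan matrix: type A_4 (|W|=120); un-permuting the 4 rows.

Folding the 14 weights λ_j+ρ into Ā_19 (reps in the given 4-coord order):

    λ_1+ρ ↦ (4, 11, 2, 1)
    λ_2+ρ ↦ (2, 10, 0, 3)
    λ_3+ρ ↦ (5, 5, 7, 1)
    λ_4+ρ ↦ (8, 1, 0, 3)
    λ_5+ρ ↦ (0, 2, 3, 8)
    λ_6+ρ ↦ (8, 1, 0, 3)
    λ_7+ρ ↦ (2, 10, 0, 3)
    λ_8+ρ ↦ (5, 5, 7, 1)
    λ_9+ρ ↦ (4, 11, 2, 1)
    λ_10+ρ ↦ (0, 2, 3, 8)
    λ_11+ρ ↦ (0, 2, 3, 8)
    λ_12+ρ ↦ (0, 2, 3, 8)
    λ_13+ρ ↦ (4, 11, 2, 1)
    λ_14+ρ ↦ (4, 11, 2, 1)

Grouping the 14 weights by Ā_19-representative: 5 linkage classes.

[[1, 9, 13, 14], [2, 7], [3, 8], [4, 6], [5, 10, 11, 12]]


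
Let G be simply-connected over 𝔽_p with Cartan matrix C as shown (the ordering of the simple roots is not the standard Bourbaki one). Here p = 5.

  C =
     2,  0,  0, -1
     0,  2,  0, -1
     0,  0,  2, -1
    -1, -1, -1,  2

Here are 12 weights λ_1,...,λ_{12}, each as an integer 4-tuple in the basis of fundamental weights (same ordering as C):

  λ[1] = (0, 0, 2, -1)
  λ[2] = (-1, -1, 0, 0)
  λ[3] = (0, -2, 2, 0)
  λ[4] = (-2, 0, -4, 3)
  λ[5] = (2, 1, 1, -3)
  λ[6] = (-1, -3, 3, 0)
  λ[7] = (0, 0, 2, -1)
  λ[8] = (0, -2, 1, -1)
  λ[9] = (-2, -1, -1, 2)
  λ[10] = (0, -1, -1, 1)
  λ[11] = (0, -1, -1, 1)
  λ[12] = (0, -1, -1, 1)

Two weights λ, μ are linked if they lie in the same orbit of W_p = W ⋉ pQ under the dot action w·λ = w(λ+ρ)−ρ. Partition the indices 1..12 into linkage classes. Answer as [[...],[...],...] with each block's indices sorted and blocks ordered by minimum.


Dynkin diagram of C (from the 6 off-diagonal −1 entries): D_4.

Ā_5 reps of the 12 weights (D_4, coords as presented):

  λ_1 → (1, 1, 3, 0)
  λ_2 → (0, 0, 1, 1)
  λ_3 → (1, 1, 3, 0)
  λ_4 → (1, 1, 3, 0)
  λ_5 → (1, 0, 0, 2)
  λ_6 → (1, 1, 3, 0)
  λ_7 → (1, 1, 3, 0)
  λ_8 → (0, 0, 1, 1)
  λ_9 → (1, 0, 0, 2)
  λ_10 → (1, 0, 0, 2)
  λ_11 → (1, 0, 0, 2)
  λ_12 → (1, 0, 0, 2)

Partition of {1..12} into 3 W_5-dot-orbits:

[[1, 3, 4, 6, 7], [2, 8], [5, 9, 10, 11, 12]]


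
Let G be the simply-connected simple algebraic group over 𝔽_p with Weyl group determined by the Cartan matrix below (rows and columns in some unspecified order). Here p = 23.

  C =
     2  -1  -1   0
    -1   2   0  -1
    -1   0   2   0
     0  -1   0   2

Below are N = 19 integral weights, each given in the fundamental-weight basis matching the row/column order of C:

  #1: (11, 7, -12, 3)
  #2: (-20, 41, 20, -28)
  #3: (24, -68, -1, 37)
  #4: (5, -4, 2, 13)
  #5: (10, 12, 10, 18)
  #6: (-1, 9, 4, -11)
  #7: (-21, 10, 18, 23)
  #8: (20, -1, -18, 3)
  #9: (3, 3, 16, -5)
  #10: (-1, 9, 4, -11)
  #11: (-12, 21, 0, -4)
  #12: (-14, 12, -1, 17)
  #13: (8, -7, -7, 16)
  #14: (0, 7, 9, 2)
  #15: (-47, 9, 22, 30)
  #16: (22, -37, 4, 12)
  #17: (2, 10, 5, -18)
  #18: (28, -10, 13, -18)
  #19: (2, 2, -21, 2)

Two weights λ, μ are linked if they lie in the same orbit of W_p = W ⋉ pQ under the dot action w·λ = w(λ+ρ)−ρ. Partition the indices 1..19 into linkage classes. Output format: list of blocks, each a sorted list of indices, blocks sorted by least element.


A_4 Cartan matrix, 4 simple roots permuted; ρ=(1,1,1,1).

Each λ_j+ρ reduced to Ā_23; 4-tuples below use C's row order:

    λ_1+ρ ↦ (1, 8, 10, 3)
    λ_2+ρ ↦ (4, 0, 15, 2)
    λ_3+ρ ↦ (4, 0, 15, 2)
    λ_4+ρ ↦ (3, 3, 3, 11)
    λ_5+ρ ↦ (1, 8, 10, 3)
    λ_6+ρ ↦ (0, 0, 5, 10)
    λ_7+ρ ↦ (1, 8, 10, 3)
    λ_8+ρ ↦ (4, 0, 15, 2)
    λ_9+ρ ↦ (4, 0, 15, 2)
    λ_10+ρ ↦ (0, 0, 5, 10)
    λ_11+ρ ↦ (1, 8, 10, 3)
    λ_12+ρ ↦ (0, 0, 5, 10)
    λ_13+ρ ↦ (3, 3, 3, 11)
    λ_14+ρ ↦ (1, 8, 10, 3)
    λ_15+ρ ↦ (0, 0, 5, 10)
    λ_16+ρ ↦ (0, 0, 5, 10)
    λ_17+ρ ↦ (3, 3, 3, 11)
    λ_18+ρ ↦ (3, 3, 3, 11)
    λ_19+ρ ↦ (3, 3, 3, 11)

4 distinct reps among the 19 weights ⇒ 4 W_23-linkage classes:

[[1, 5, 7, 11, 14], [2, 3, 8, 9], [4, 13, 17, 18, 19], [6, 10, 12, 15, 16]]
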